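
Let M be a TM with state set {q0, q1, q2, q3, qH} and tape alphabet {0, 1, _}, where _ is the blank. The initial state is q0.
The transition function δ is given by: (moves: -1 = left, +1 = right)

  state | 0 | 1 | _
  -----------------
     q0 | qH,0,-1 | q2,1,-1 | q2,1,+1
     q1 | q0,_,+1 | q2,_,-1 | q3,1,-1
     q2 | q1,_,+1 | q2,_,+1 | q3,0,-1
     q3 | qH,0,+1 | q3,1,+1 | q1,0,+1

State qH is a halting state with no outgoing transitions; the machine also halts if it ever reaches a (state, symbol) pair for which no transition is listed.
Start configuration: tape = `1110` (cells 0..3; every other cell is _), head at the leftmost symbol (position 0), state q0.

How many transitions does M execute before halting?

state=q0 head=0 tape=__[1]110   (q0,1)→(q2,1,-1)
state=q2 head=-1 tape=_[_]1110   (q2,_)→(q3,0,-1)
state=q3 head=-2 tape=[_]01110   (q3,_)→(q1,0,+1)
state=q1 head=-1 tape=0[0]1110   (q1,0)→(q0,_,+1)
state=q0 head=0 tape=0_[1]110   (q0,1)→(q2,1,-1)
state=q2 head=-1 tape=0[_]1110   (q2,_)→(q3,0,-1)
state=q3 head=-2 tape=[0]01110   (q3,0)→(qH,0,+1)
state=qH head=-1 tape=0[0]1110
M halts after 7 transitions.

7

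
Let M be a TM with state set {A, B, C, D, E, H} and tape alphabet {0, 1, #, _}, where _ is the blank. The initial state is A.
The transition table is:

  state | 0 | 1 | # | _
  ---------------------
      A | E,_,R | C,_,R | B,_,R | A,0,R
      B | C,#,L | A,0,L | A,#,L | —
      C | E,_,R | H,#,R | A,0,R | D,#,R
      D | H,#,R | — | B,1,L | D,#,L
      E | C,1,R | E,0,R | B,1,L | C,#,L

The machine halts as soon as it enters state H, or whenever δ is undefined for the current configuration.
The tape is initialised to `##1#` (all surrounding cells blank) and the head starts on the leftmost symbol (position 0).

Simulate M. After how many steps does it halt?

state=A head=0 tape=[#]#1#   (A,#)→(B,_,R)
state=B head=1 tape=_[#]1#   (B,#)→(A,#,L)
state=A head=0 tape=[_]#1#   (A,_)→(A,0,R)
state=A head=1 tape=0[#]1#   (A,#)→(B,_,R)
state=B head=2 tape=0_[1]#   (B,1)→(A,0,L)
state=A head=1 tape=0[_]0#   (A,_)→(A,0,R)
state=A head=2 tape=00[0]#   (A,0)→(E,_,R)
state=E head=3 tape=00_[#]   (E,#)→(B,1,L)
state=B head=2 tape=00[_]1
M halts after 8 transitions.

8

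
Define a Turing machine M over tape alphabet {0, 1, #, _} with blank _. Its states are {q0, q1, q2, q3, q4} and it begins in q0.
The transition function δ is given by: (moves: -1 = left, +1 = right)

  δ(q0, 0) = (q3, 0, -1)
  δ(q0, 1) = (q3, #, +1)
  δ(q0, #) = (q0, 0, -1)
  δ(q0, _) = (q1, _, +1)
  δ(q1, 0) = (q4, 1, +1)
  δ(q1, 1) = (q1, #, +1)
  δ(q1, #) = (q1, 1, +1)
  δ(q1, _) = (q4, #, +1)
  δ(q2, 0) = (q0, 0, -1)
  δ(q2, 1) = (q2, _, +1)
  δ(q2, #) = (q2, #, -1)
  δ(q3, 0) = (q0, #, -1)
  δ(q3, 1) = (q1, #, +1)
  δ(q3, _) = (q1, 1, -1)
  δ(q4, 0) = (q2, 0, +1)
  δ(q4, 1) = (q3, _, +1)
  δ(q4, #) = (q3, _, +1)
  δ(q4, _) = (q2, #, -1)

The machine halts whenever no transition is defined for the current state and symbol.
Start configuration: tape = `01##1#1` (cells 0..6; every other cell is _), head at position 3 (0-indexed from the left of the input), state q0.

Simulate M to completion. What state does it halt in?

q0 | __01#[#]1#1__   read # → write 0, move -1, go to q0
q0 | __01[#]01#1__   read # → write 0, move -1, go to q0
q0 | __0[1]001#1__   read 1 → write #, move +1, go to q3
q3 | __0#[0]01#1__   read 0 → write #, move -1, go to q0
q0 | __0[#]#01#1__   read # → write 0, move -1, go to q0
q0 | __[0]0#01#1__   read 0 → write 0, move -1, go to q3
q3 | _[_]00#01#1__   read _ → write 1, move -1, go to q1
q1 | [_]100#01#1__   read _ → write #, move +1, go to q4
q4 | #[1]00#01#1__   read 1 → write _, move +1, go to q3
q3 | #_[0]0#01#1__   read 0 → write #, move -1, go to q0
q0 | #[_]#0#01#1__   read _ → write _, move +1, go to q1
q1 | #_[#]0#01#1__   read # → write 1, move +1, go to q1
q1 | #_1[0]#01#1__   read 0 → write 1, move +1, go to q4
q4 | #_11[#]01#1__   read # → write _, move +1, go to q3
q3 | #_11_[0]1#1__   read 0 → write #, move -1, go to q0
q0 | #_11[_]#1#1__   read _ → write _, move +1, go to q1
q1 | #_11_[#]1#1__   read # → write 1, move +1, go to q1
q1 | #_11_1[1]#1__   read 1 → write #, move +1, go to q1
q1 | #_11_1#[#]1__   read # → write 1, move +1, go to q1
q1 | #_11_1#1[1]__   read 1 → write #, move +1, go to q1
q1 | #_11_1#1#[_]_   read _ → write #, move +1, go to q4
q4 | #_11_1#1##[_]   read _ → write #, move -1, go to q2
q2 | #_11_1#1#[#]#   read # → write #, move -1, go to q2
q2 | #_11_1#1[#]##   read # → write #, move -1, go to q2
q2 | #_11_1#[1]###   read 1 → write _, move +1, go to q2
q2 | #_11_1#_[#]##   read # → write #, move -1, go to q2
q2 | #_11_1#[_]###
No transition is defined for (q2, _); M halts in state q2.

q2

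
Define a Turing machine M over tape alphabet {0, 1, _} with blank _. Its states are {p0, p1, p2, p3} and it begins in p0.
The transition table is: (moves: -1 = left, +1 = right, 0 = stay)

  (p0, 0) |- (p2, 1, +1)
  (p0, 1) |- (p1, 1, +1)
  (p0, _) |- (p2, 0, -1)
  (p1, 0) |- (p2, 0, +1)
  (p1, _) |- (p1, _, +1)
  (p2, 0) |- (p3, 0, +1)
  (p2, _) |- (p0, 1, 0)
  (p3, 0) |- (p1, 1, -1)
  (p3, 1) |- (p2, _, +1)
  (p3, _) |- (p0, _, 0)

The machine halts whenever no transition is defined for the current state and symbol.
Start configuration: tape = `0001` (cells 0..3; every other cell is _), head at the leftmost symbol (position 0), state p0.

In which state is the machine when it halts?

p0 | [0]001   read 0 → write 1, move +1, go to p2
p2 | 1[0]01   read 0 → write 0, move +1, go to p3
p3 | 10[0]1   read 0 → write 1, move -1, go to p1
p1 | 1[0]11   read 0 → write 0, move +1, go to p2
p2 | 10[1]1
No transition is defined for (p2, 1); M halts in state p2.

p2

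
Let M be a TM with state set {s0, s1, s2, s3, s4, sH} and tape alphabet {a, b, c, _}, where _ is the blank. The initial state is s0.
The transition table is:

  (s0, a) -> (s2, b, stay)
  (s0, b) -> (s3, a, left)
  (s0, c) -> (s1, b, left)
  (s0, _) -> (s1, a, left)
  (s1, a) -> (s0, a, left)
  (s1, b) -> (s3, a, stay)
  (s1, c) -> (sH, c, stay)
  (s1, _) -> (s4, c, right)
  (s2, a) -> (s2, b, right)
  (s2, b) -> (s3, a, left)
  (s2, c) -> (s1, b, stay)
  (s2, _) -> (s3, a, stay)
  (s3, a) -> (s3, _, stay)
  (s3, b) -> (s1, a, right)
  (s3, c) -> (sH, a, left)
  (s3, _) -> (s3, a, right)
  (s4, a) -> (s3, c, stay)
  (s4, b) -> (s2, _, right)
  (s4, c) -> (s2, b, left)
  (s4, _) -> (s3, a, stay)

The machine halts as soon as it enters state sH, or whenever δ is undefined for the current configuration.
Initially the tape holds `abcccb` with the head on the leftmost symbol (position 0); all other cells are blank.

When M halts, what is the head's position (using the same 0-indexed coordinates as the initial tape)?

state=s0 head=0 tape=_[a]bcccb   (s0,a)→(s2,b,stay)
state=s2 head=0 tape=_[b]bcccb   (s2,b)→(s3,a,left)
state=s3 head=-1 tape=[_]abcccb   (s3,_)→(s3,a,right)
state=s3 head=0 tape=a[a]bcccb   (s3,a)→(s3,_,stay)
state=s3 head=0 tape=a[_]bcccb   (s3,_)→(s3,a,right)
state=s3 head=1 tape=aa[b]cccb   (s3,b)→(s1,a,right)
state=s1 head=2 tape=aaa[c]ccb   (s1,c)→(sH,c,stay)
state=sH head=2 tape=aaa[c]ccb
At halt the head is at cell 2.

2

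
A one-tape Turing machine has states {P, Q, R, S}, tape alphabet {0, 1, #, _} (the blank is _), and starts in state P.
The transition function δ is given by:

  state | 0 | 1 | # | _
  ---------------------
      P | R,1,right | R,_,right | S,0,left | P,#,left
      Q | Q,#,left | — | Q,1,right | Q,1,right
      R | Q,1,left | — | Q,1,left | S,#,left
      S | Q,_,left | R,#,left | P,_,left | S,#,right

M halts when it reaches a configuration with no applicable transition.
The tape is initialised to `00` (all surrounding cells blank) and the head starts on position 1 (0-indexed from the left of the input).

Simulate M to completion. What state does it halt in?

P | _0[0]_   read 0 → write 1, move right, go to R
R | _01[_]   read _ → write #, move left, go to S
S | _0[1]#   read 1 → write #, move left, go to R
R | _[0]##   read 0 → write 1, move left, go to Q
Q | [_]1##   read _ → write 1, move right, go to Q
Q | 1[1]##
No transition is defined for (Q, 1); M halts in state Q.

Q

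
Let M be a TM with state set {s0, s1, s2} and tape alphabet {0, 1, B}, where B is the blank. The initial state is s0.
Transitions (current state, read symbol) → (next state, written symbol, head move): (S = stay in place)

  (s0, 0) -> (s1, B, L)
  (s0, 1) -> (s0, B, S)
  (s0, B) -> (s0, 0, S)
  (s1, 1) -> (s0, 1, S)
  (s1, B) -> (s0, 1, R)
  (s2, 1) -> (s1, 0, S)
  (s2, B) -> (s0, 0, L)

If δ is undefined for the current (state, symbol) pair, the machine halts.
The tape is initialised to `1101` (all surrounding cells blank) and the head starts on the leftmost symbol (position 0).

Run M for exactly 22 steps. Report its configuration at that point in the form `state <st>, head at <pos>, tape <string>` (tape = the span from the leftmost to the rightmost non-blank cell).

state s0, head at -3, tape 101

s0 | BBB[1]101   read 1 → write B, move S, go to s0
s0 | BBB[B]101   read B → write 0, move S, go to s0
s0 | BBB[0]101   read 0 → write B, move L, go to s1
s1 | BB[B]B101   read B → write 1, move R, go to s0
s0 | BB1[B]101   read B → write 0, move S, go to s0
s0 | BB1[0]101   read 0 → write B, move L, go to s1
s1 | BB[1]B101   read 1 → write 1, move S, go to s0
s0 | BB[1]B101   read 1 → write B, move S, go to s0
s0 | BB[B]B101   read B → write 0, move S, go to s0
s0 | BB[0]B101   read 0 → write B, move L, go to s1
s1 | B[B]BB101   read B → write 1, move R, go to s0
s0 | B1[B]B101   read B → write 0, move S, go to s0
s0 | B1[0]B101   read 0 → write B, move L, go to s1
s1 | B[1]BB101   read 1 → write 1, move S, go to s0
s0 | B[1]BB101   read 1 → write B, move S, go to s0
s0 | B[B]BB101   read B → write 0, move S, go to s0
s0 | B[0]BB101   read 0 → write B, move L, go to s1
s1 | [B]BBB101   read B → write 1, move R, go to s0
s0 | 1[B]BB101   read B → write 0, move S, go to s0
s0 | 1[0]BB101   read 0 → write B, move L, go to s1
s1 | [1]BBB101   read 1 → write 1, move S, go to s0
s0 | [1]BBB101   read 1 → write B, move S, go to s0
s0 | [B]BBB101
After 22 steps: state s0, head at -3, tape 101.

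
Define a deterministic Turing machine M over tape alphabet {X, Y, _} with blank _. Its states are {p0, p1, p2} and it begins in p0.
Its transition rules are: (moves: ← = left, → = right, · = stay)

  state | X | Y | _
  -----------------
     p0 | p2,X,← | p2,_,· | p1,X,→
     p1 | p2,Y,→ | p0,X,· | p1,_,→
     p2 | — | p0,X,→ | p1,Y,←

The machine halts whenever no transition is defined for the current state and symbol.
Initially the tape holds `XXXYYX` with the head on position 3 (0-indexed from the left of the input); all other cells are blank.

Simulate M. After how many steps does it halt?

p0 | XXX[Y]YX   read Y → write _, move ·, go to p2
p2 | XXX[_]YX   read _ → write Y, move ←, go to p1
p1 | XX[X]YYX   read X → write Y, move →, go to p2
p2 | XXY[Y]YX   read Y → write X, move →, go to p0
p0 | XXYX[Y]X   read Y → write _, move ·, go to p2
p2 | XXYX[_]X   read _ → write Y, move ←, go to p1
p1 | XXY[X]YX   read X → write Y, move →, go to p2
p2 | XXYY[Y]X   read Y → write X, move →, go to p0
p0 | XXYYX[X]   read X → write X, move ←, go to p2
p2 | XXYY[X]X
M halts after 9 transitions.

9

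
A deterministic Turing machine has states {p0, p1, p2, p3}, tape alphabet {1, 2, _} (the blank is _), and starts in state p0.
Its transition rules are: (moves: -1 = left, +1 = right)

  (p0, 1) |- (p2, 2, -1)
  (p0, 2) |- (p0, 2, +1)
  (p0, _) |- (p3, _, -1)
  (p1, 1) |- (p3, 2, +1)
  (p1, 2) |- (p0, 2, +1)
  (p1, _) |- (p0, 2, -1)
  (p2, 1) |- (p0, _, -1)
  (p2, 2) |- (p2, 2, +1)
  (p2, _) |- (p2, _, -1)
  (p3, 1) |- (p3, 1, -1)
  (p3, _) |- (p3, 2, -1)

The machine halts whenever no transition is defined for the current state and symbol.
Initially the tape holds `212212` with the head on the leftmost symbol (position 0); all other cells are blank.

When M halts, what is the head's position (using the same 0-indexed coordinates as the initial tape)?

3

state=p0 head=0 tape=[2]12212   (p0,2)→(p0,2,+1)
state=p0 head=1 tape=2[1]2212   (p0,1)→(p2,2,-1)
state=p2 head=0 tape=[2]22212   (p2,2)→(p2,2,+1)
state=p2 head=1 tape=2[2]2212   (p2,2)→(p2,2,+1)
state=p2 head=2 tape=22[2]212   (p2,2)→(p2,2,+1)
state=p2 head=3 tape=222[2]12   (p2,2)→(p2,2,+1)
state=p2 head=4 tape=2222[1]2   (p2,1)→(p0,_,-1)
state=p0 head=3 tape=222[2]_2   (p0,2)→(p0,2,+1)
state=p0 head=4 tape=2222[_]2   (p0,_)→(p3,_,-1)
state=p3 head=3 tape=222[2]_2
At halt the head is at cell 3.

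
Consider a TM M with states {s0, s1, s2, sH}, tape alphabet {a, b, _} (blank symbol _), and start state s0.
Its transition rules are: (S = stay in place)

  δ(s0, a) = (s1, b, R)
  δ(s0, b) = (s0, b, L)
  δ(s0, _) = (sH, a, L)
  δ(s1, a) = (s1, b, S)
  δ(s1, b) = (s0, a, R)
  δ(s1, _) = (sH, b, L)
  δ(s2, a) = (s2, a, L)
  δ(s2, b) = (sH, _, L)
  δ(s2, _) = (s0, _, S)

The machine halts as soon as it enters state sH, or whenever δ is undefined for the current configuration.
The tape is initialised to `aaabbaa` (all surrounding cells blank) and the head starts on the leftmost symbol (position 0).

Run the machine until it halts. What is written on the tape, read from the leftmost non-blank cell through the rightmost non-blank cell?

babbabaa

state=s0 head=0 tape=[a]aabbaa_   (s0,a)→(s1,b,R)
state=s1 head=1 tape=b[a]abbaa_   (s1,a)→(s1,b,S)
state=s1 head=1 tape=b[b]abbaa_   (s1,b)→(s0,a,R)
state=s0 head=2 tape=ba[a]bbaa_   (s0,a)→(s1,b,R)
state=s1 head=3 tape=bab[b]baa_   (s1,b)→(s0,a,R)
state=s0 head=4 tape=baba[b]aa_   (s0,b)→(s0,b,L)
state=s0 head=3 tape=bab[a]baa_   (s0,a)→(s1,b,R)
state=s1 head=4 tape=babb[b]aa_   (s1,b)→(s0,a,R)
state=s0 head=5 tape=babba[a]a_   (s0,a)→(s1,b,R)
state=s1 head=6 tape=babbab[a]_   (s1,a)→(s1,b,S)
state=s1 head=6 tape=babbab[b]_   (s1,b)→(s0,a,R)
state=s0 head=7 tape=babbaba[_]   (s0,_)→(sH,a,L)
state=sH head=6 tape=babbab[a]a
The non-blank tape span at halt is babbabaa.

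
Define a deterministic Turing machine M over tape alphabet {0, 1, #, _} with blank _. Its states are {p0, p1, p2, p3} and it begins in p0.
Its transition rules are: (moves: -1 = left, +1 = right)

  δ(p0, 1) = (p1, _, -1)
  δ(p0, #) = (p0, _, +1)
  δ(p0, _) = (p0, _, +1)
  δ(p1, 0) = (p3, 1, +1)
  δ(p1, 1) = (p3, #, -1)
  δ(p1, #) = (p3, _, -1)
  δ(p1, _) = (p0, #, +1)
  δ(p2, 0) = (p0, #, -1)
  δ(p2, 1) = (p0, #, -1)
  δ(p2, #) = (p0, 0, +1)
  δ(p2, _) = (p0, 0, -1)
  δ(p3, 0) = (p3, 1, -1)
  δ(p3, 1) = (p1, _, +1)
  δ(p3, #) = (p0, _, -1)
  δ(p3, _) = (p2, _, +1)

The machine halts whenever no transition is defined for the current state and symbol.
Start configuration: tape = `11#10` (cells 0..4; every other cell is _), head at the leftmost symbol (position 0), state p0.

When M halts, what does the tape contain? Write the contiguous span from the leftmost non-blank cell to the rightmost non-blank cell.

##_#_0

p0 | _[1]1#10   read 1 → write _, move -1, go to p1
p1 | [_]_1#10   read _ → write #, move +1, go to p0
p0 | #[_]1#10   read _ → write _, move +1, go to p0
p0 | #_[1]#10   read 1 → write _, move -1, go to p1
p1 | #[_]_#10   read _ → write #, move +1, go to p0
p0 | ##[_]#10   read _ → write _, move +1, go to p0
p0 | ##_[#]10   read # → write _, move +1, go to p0
p0 | ##__[1]0   read 1 → write _, move -1, go to p1
p1 | ##_[_]_0   read _ → write #, move +1, go to p0
p0 | ##_#[_]0   read _ → write _, move +1, go to p0
p0 | ##_#_[0]
The non-blank tape span at halt is ##_#_0.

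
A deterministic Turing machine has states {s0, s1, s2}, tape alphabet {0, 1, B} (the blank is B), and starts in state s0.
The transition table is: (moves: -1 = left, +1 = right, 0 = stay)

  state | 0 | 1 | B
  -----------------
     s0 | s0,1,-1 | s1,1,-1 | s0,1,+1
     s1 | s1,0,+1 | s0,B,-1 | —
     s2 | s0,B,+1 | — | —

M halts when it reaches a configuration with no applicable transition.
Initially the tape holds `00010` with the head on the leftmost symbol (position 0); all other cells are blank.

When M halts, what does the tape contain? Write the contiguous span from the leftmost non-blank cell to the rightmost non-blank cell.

1B10010

state=s0 head=0 tape=BBB[0]0010   (s0,0)→(s0,1,-1)
state=s0 head=-1 tape=BB[B]10010   (s0,B)→(s0,1,+1)
state=s0 head=0 tape=BB1[1]0010   (s0,1)→(s1,1,-1)
state=s1 head=-1 tape=BB[1]10010   (s1,1)→(s0,B,-1)
state=s0 head=-2 tape=B[B]B10010   (s0,B)→(s0,1,+1)
state=s0 head=-1 tape=B1[B]10010   (s0,B)→(s0,1,+1)
state=s0 head=0 tape=B11[1]0010   (s0,1)→(s1,1,-1)
state=s1 head=-1 tape=B1[1]10010   (s1,1)→(s0,B,-1)
state=s0 head=-2 tape=B[1]B10010   (s0,1)→(s1,1,-1)
state=s1 head=-3 tape=[B]1B10010
The non-blank tape span at halt is 1B10010.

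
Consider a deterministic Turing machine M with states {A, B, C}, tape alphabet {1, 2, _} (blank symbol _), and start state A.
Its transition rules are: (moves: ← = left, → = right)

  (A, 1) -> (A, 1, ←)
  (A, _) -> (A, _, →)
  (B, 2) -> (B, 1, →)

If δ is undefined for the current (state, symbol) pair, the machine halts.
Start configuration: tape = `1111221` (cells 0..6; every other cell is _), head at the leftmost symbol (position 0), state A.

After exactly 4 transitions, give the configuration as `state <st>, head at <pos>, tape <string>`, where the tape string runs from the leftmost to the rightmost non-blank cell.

state A, head at 0, tape 1111221

A | _[1]111221   read 1 → write 1, move ←, go to A
A | [_]1111221   read _ → write _, move →, go to A
A | _[1]111221   read 1 → write 1, move ←, go to A
A | [_]1111221   read _ → write _, move →, go to A
A | _[1]111221
After 4 steps: state A, head at 0, tape 1111221.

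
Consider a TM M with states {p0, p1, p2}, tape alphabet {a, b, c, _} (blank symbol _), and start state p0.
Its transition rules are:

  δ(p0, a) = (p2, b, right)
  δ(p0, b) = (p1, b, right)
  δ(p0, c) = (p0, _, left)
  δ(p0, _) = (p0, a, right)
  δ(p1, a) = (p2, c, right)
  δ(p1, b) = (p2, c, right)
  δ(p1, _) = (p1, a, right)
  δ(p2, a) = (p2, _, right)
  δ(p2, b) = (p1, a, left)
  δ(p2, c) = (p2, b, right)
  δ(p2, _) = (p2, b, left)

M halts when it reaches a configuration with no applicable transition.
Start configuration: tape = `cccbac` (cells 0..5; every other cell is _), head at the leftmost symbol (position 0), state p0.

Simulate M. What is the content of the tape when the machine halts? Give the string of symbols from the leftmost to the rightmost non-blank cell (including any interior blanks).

state=p0 head=0 tape=_[c]ccbac_   (p0,c)→(p0,_,left)
state=p0 head=-1 tape=[_]_ccbac_   (p0,_)→(p0,a,right)
state=p0 head=0 tape=a[_]ccbac_   (p0,_)→(p0,a,right)
state=p0 head=1 tape=aa[c]cbac_   (p0,c)→(p0,_,left)
state=p0 head=0 tape=a[a]_cbac_   (p0,a)→(p2,b,right)
state=p2 head=1 tape=ab[_]cbac_   (p2,_)→(p2,b,left)
state=p2 head=0 tape=a[b]bcbac_   (p2,b)→(p1,a,left)
state=p1 head=-1 tape=[a]abcbac_   (p1,a)→(p2,c,right)
state=p2 head=0 tape=c[a]bcbac_   (p2,a)→(p2,_,right)
state=p2 head=1 tape=c_[b]cbac_   (p2,b)→(p1,a,left)
state=p1 head=0 tape=c[_]acbac_   (p1,_)→(p1,a,right)
state=p1 head=1 tape=ca[a]cbac_   (p1,a)→(p2,c,right)
state=p2 head=2 tape=cac[c]bac_   (p2,c)→(p2,b,right)
state=p2 head=3 tape=cacb[b]ac_   (p2,b)→(p1,a,left)
state=p1 head=2 tape=cac[b]aac_   (p1,b)→(p2,c,right)
state=p2 head=3 tape=cacc[a]ac_   (p2,a)→(p2,_,right)
state=p2 head=4 tape=cacc_[a]c_   (p2,a)→(p2,_,right)
state=p2 head=5 tape=cacc__[c]_   (p2,c)→(p2,b,right)
state=p2 head=6 tape=cacc__b[_]   (p2,_)→(p2,b,left)
state=p2 head=5 tape=cacc__[b]b   (p2,b)→(p1,a,left)
state=p1 head=4 tape=cacc_[_]ab   (p1,_)→(p1,a,right)
state=p1 head=5 tape=cacc_a[a]b   (p1,a)→(p2,c,right)
state=p2 head=6 tape=cacc_ac[b]   (p2,b)→(p1,a,left)
state=p1 head=5 tape=cacc_a[c]a
The non-blank tape span at halt is cacc_aca.

cacc_aca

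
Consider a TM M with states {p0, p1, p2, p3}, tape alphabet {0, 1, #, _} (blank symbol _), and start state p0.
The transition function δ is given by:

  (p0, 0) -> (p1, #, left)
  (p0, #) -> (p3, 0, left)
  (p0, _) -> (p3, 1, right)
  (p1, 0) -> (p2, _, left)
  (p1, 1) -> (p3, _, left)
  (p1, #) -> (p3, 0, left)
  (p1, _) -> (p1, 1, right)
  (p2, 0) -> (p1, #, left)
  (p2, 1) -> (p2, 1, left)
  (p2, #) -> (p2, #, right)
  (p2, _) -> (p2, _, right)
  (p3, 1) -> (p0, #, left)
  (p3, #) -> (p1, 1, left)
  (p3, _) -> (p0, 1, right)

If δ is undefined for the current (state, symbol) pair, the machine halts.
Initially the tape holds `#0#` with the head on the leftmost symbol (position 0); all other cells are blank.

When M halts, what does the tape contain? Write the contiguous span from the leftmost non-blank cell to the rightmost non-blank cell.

state=p0 head=0 tape=____[#]0#   (p0,#)→(p3,0,left)
state=p3 head=-1 tape=___[_]00#   (p3,_)→(p0,1,right)
state=p0 head=0 tape=___1[0]0#   (p0,0)→(p1,#,left)
state=p1 head=-1 tape=___[1]#0#   (p1,1)→(p3,_,left)
state=p3 head=-2 tape=__[_]_#0#   (p3,_)→(p0,1,right)
state=p0 head=-1 tape=__1[_]#0#   (p0,_)→(p3,1,right)
state=p3 head=0 tape=__11[#]0#   (p3,#)→(p1,1,left)
state=p1 head=-1 tape=__1[1]10#   (p1,1)→(p3,_,left)
state=p3 head=-2 tape=__[1]_10#   (p3,1)→(p0,#,left)
state=p0 head=-3 tape=_[_]#_10#   (p0,_)→(p3,1,right)
state=p3 head=-2 tape=_1[#]_10#   (p3,#)→(p1,1,left)
state=p1 head=-3 tape=_[1]1_10#   (p1,1)→(p3,_,left)
state=p3 head=-4 tape=[_]_1_10#   (p3,_)→(p0,1,right)
state=p0 head=-3 tape=1[_]1_10#   (p0,_)→(p3,1,right)
state=p3 head=-2 tape=11[1]_10#   (p3,1)→(p0,#,left)
state=p0 head=-3 tape=1[1]#_10#
The non-blank tape span at halt is 11#_10#.

11#_10#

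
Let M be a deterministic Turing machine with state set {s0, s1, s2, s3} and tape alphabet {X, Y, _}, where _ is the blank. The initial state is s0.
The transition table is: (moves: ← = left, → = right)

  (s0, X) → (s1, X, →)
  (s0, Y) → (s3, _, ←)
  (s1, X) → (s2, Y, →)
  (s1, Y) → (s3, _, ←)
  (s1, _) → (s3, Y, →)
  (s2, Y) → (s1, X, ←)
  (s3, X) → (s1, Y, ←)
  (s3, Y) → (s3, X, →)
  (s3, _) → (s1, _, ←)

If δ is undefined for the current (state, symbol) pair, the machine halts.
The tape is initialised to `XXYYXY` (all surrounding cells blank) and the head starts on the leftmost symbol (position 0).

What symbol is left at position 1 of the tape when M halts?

s0 | _[X]XYYXY   read X → write X, move →, go to s1
s1 | _X[X]YYXY   read X → write Y, move →, go to s2
s2 | _XY[Y]YXY   read Y → write X, move ←, go to s1
s1 | _X[Y]XYXY   read Y → write _, move ←, go to s3
s3 | _[X]_XYXY   read X → write Y, move ←, go to s1
s1 | [_]Y_XYXY   read _ → write Y, move →, go to s3
s3 | Y[Y]_XYXY   read Y → write X, move →, go to s3
s3 | YX[_]XYXY   read _ → write _, move ←, go to s1
s1 | Y[X]_XYXY   read X → write Y, move →, go to s2
s2 | YY[_]XYXY
Cell 1 holds _ when M halts.

_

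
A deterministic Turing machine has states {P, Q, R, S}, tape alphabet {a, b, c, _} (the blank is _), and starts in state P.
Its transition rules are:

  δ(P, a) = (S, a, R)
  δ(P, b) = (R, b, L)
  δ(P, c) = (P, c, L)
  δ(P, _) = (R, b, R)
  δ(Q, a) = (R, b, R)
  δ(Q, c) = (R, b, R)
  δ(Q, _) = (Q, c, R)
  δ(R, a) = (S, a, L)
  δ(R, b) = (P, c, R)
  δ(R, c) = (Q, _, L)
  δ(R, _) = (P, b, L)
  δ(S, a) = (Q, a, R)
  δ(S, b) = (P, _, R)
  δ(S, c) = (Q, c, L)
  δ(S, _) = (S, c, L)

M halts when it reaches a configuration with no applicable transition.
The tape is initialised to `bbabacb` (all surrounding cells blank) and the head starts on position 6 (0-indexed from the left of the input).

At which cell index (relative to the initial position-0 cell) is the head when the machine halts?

0

state=P head=6 tape=bbabac[b]   (P,b)→(R,b,L)
state=R head=5 tape=bbaba[c]b   (R,c)→(Q,_,L)
state=Q head=4 tape=bbab[a]_b   (Q,a)→(R,b,R)
state=R head=5 tape=bbabb[_]b   (R,_)→(P,b,L)
state=P head=4 tape=bbab[b]bb   (P,b)→(R,b,L)
state=R head=3 tape=bba[b]bbb   (R,b)→(P,c,R)
state=P head=4 tape=bbac[b]bb   (P,b)→(R,b,L)
state=R head=3 tape=bba[c]bbb   (R,c)→(Q,_,L)
state=Q head=2 tape=bb[a]_bbb   (Q,a)→(R,b,R)
state=R head=3 tape=bbb[_]bbb   (R,_)→(P,b,L)
state=P head=2 tape=bb[b]bbbb   (P,b)→(R,b,L)
state=R head=1 tape=b[b]bbbbb   (R,b)→(P,c,R)
state=P head=2 tape=bc[b]bbbb   (P,b)→(R,b,L)
state=R head=1 tape=b[c]bbbbb   (R,c)→(Q,_,L)
state=Q head=0 tape=[b]_bbbbb
At halt the head is at cell 0.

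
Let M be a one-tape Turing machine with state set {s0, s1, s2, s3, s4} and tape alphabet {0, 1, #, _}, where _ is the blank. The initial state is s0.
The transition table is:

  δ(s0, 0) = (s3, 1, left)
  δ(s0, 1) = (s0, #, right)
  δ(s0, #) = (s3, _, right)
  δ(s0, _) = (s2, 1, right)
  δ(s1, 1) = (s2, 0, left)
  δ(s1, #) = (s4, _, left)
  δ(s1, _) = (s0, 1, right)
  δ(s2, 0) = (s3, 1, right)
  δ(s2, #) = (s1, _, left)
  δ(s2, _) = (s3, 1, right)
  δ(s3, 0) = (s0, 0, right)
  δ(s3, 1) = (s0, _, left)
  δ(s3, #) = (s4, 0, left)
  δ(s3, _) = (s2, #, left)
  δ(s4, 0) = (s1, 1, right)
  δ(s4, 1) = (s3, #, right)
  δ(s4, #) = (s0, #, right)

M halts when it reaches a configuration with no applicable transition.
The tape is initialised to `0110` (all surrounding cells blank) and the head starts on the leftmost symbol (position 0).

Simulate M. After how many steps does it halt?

18

state=s0 head=0 tape=__[0]110   (s0,0)→(s3,1,left)
state=s3 head=-1 tape=_[_]1110   (s3,_)→(s2,#,left)
state=s2 head=-2 tape=[_]#1110   (s2,_)→(s3,1,right)
state=s3 head=-1 tape=1[#]1110   (s3,#)→(s4,0,left)
state=s4 head=-2 tape=[1]01110   (s4,1)→(s3,#,right)
state=s3 head=-1 tape=#[0]1110   (s3,0)→(s0,0,right)
state=s0 head=0 tape=#0[1]110   (s0,1)→(s0,#,right)
state=s0 head=1 tape=#0#[1]10   (s0,1)→(s0,#,right)
state=s0 head=2 tape=#0##[1]0   (s0,1)→(s0,#,right)
state=s0 head=3 tape=#0###[0]   (s0,0)→(s3,1,left)
state=s3 head=2 tape=#0##[#]1   (s3,#)→(s4,0,left)
state=s4 head=1 tape=#0#[#]01   (s4,#)→(s0,#,right)
state=s0 head=2 tape=#0##[0]1   (s0,0)→(s3,1,left)
state=s3 head=1 tape=#0#[#]11   (s3,#)→(s4,0,left)
state=s4 head=0 tape=#0[#]011   (s4,#)→(s0,#,right)
state=s0 head=1 tape=#0#[0]11   (s0,0)→(s3,1,left)
state=s3 head=0 tape=#0[#]111   (s3,#)→(s4,0,left)
state=s4 head=-1 tape=#[0]0111   (s4,0)→(s1,1,right)
state=s1 head=0 tape=#1[0]111
M halts after 18 transitions.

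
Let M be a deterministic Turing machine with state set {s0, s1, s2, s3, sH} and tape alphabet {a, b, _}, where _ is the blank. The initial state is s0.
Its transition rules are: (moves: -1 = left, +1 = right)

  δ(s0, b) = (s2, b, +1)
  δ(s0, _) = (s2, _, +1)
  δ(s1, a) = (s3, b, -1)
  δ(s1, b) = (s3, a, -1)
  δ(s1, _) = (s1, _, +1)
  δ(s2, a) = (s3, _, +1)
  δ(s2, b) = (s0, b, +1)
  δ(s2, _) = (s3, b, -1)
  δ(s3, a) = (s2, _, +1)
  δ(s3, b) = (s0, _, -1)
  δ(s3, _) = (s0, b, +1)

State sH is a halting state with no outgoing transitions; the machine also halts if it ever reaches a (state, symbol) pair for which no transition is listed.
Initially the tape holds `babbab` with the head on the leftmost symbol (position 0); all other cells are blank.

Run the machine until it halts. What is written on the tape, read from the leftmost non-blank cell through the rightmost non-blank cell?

bbbbab

s0 | [b]abbab   read b → write b, move +1, go to s2
s2 | b[a]bbab   read a → write _, move +1, go to s3
s3 | b_[b]bab   read b → write _, move -1, go to s0
s0 | b[_]_bab   read _ → write _, move +1, go to s2
s2 | b_[_]bab   read _ → write b, move -1, go to s3
s3 | b[_]bbab   read _ → write b, move +1, go to s0
s0 | bb[b]bab   read b → write b, move +1, go to s2
s2 | bbb[b]ab   read b → write b, move +1, go to s0
s0 | bbbb[a]b
The non-blank tape span at halt is bbbbab.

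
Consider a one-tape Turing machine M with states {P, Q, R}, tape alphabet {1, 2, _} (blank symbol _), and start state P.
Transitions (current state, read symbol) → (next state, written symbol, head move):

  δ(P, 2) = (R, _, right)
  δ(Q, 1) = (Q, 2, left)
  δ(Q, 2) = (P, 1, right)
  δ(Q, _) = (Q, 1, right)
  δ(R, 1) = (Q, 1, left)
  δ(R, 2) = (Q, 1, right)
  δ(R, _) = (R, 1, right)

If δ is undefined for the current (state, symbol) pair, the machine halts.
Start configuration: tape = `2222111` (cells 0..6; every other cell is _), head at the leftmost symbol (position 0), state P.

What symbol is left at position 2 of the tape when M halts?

_

P | [2]222111   read 2 → write _, move right, go to R
R | _[2]22111   read 2 → write 1, move right, go to Q
Q | _1[2]2111   read 2 → write 1, move right, go to P
P | _11[2]111   read 2 → write _, move right, go to R
R | _11_[1]11   read 1 → write 1, move left, go to Q
Q | _11[_]111   read _ → write 1, move right, go to Q
Q | _111[1]11   read 1 → write 2, move left, go to Q
Q | _11[1]211   read 1 → write 2, move left, go to Q
Q | _1[1]2211   read 1 → write 2, move left, go to Q
Q | _[1]22211   read 1 → write 2, move left, go to Q
Q | [_]222211   read _ → write 1, move right, go to Q
Q | 1[2]22211   read 2 → write 1, move right, go to P
P | 11[2]2211   read 2 → write _, move right, go to R
R | 11_[2]211   read 2 → write 1, move right, go to Q
Q | 11_1[2]11   read 2 → write 1, move right, go to P
P | 11_11[1]1
Cell 2 holds _ when M halts.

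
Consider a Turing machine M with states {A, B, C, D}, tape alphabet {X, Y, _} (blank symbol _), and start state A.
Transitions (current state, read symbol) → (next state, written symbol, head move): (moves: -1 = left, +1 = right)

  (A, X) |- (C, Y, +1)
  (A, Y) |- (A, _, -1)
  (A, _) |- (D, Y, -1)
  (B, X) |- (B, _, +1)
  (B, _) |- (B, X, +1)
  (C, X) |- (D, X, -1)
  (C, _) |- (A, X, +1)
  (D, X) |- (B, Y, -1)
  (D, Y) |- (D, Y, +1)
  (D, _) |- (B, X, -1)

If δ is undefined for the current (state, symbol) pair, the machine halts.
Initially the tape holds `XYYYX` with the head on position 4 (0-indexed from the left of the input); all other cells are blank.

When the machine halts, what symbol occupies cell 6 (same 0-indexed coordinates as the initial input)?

A | XYYY[X]__   read X → write Y, move +1, go to C
C | XYYYY[_]_   read _ → write X, move +1, go to A
A | XYYYYX[_]   read _ → write Y, move -1, go to D
D | XYYYY[X]Y   read X → write Y, move -1, go to B
B | XYYY[Y]YY
Cell 6 holds Y when M halts.

Y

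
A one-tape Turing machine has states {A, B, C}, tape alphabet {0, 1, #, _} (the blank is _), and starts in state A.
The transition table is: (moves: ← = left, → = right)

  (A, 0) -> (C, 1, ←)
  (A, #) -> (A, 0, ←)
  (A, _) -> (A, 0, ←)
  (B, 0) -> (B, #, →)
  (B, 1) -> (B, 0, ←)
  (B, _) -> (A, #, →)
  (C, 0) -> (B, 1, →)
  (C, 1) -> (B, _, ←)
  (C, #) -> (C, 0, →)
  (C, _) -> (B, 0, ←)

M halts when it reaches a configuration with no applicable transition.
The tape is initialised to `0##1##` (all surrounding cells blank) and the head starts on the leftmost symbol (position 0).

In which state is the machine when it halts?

A | __[0]##1##   read 0 → write 1, move ←, go to C
C | _[_]1##1##   read _ → write 0, move ←, go to B
B | [_]01##1##   read _ → write #, move →, go to A
A | #[0]1##1##   read 0 → write 1, move ←, go to C
C | [#]11##1##   read # → write 0, move →, go to C
C | 0[1]1##1##   read 1 → write _, move ←, go to B
B | [0]_1##1##   read 0 → write #, move →, go to B
B | #[_]1##1##   read _ → write #, move →, go to A
A | ##[1]##1##
No transition is defined for (A, 1); M halts in state A.

A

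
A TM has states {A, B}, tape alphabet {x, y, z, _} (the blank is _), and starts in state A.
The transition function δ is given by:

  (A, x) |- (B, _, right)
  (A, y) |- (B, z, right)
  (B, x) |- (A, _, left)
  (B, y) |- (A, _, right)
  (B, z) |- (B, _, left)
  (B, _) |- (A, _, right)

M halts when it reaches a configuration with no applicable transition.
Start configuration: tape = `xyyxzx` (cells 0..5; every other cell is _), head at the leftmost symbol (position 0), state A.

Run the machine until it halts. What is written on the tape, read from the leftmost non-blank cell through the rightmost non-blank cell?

z_zx

A | [x]yyxzx   read x → write _, move right, go to B
B | _[y]yxzx   read y → write _, move right, go to A
A | __[y]xzx   read y → write z, move right, go to B
B | __z[x]zx   read x → write _, move left, go to A
A | __[z]_zx
The non-blank tape span at halt is z_zx.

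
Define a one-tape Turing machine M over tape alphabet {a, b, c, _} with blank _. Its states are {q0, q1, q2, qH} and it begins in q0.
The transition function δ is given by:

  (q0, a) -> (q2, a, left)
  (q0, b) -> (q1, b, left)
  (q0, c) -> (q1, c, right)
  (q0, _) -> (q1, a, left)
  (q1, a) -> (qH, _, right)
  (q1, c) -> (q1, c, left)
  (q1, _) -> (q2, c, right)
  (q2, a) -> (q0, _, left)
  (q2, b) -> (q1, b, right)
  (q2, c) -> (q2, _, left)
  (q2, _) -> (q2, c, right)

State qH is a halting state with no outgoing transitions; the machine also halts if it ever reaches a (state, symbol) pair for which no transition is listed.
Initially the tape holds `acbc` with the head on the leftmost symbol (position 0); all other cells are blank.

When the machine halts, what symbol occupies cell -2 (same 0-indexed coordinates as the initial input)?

c

state=q0 head=0 tape=__[a]cbc   (q0,a)→(q2,a,left)
state=q2 head=-1 tape=_[_]acbc   (q2,_)→(q2,c,right)
state=q2 head=0 tape=_c[a]cbc   (q2,a)→(q0,_,left)
state=q0 head=-1 tape=_[c]_cbc   (q0,c)→(q1,c,right)
state=q1 head=0 tape=_c[_]cbc   (q1,_)→(q2,c,right)
state=q2 head=1 tape=_cc[c]bc   (q2,c)→(q2,_,left)
state=q2 head=0 tape=_c[c]_bc   (q2,c)→(q2,_,left)
state=q2 head=-1 tape=_[c]__bc   (q2,c)→(q2,_,left)
state=q2 head=-2 tape=[_]___bc   (q2,_)→(q2,c,right)
state=q2 head=-1 tape=c[_]__bc   (q2,_)→(q2,c,right)
state=q2 head=0 tape=cc[_]_bc   (q2,_)→(q2,c,right)
state=q2 head=1 tape=ccc[_]bc   (q2,_)→(q2,c,right)
state=q2 head=2 tape=cccc[b]c   (q2,b)→(q1,b,right)
state=q1 head=3 tape=ccccb[c]   (q1,c)→(q1,c,left)
state=q1 head=2 tape=cccc[b]c
Cell -2 holds c when M halts.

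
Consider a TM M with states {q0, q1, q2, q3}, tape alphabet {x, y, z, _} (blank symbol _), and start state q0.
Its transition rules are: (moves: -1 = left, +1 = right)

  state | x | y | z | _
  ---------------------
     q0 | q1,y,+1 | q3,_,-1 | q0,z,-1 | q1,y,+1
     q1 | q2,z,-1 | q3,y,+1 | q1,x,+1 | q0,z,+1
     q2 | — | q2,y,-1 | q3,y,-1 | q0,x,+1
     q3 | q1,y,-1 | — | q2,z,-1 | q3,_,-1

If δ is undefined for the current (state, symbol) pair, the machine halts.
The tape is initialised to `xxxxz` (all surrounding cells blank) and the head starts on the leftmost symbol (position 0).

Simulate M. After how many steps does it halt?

q0 | ___[x]xxxz   read x → write y, move +1, go to q1
q1 | ___y[x]xxz   read x → write z, move -1, go to q2
q2 | ___[y]zxxz   read y → write y, move -1, go to q2
q2 | __[_]yzxxz   read _ → write x, move +1, go to q0
q0 | __x[y]zxxz   read y → write _, move -1, go to q3
q3 | __[x]_zxxz   read x → write y, move -1, go to q1
q1 | _[_]y_zxxz   read _ → write z, move +1, go to q0
q0 | _z[y]_zxxz   read y → write _, move -1, go to q3
q3 | _[z]__zxxz   read z → write z, move -1, go to q2
q2 | [_]z__zxxz   read _ → write x, move +1, go to q0
q0 | x[z]__zxxz   read z → write z, move -1, go to q0
q0 | [x]z__zxxz   read x → write y, move +1, go to q1
q1 | y[z]__zxxz   read z → write x, move +1, go to q1
q1 | yx[_]_zxxz   read _ → write z, move +1, go to q0
q0 | yxz[_]zxxz   read _ → write y, move +1, go to q1
q1 | yxzy[z]xxz   read z → write x, move +1, go to q1
q1 | yxzyx[x]xz   read x → write z, move -1, go to q2
q2 | yxzy[x]zxz
M halts after 17 transitions.

17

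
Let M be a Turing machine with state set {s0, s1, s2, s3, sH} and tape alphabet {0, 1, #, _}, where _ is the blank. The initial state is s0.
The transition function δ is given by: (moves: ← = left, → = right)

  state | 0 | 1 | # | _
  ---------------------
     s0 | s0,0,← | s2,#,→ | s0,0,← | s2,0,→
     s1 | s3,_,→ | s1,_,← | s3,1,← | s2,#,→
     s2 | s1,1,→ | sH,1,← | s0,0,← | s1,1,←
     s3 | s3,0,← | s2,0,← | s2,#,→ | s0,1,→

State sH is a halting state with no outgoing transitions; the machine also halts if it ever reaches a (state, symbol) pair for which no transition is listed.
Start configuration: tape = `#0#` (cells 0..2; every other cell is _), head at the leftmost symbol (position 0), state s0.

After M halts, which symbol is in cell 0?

1

s0 | _[#]0#_   read # → write 0, move ←, go to s0
s0 | [_]00#_   read _ → write 0, move →, go to s2
s2 | 0[0]0#_   read 0 → write 1, move →, go to s1
s1 | 01[0]#_   read 0 → write _, move →, go to s3
s3 | 01_[#]_   read # → write #, move →, go to s2
s2 | 01_#[_]   read _ → write 1, move ←, go to s1
s1 | 01_[#]1   read # → write 1, move ←, go to s3
s3 | 01[_]11   read _ → write 1, move →, go to s0
s0 | 011[1]1   read 1 → write #, move →, go to s2
s2 | 011#[1]   read 1 → write 1, move ←, go to sH
sH | 011[#]1
Cell 0 holds 1 when M halts.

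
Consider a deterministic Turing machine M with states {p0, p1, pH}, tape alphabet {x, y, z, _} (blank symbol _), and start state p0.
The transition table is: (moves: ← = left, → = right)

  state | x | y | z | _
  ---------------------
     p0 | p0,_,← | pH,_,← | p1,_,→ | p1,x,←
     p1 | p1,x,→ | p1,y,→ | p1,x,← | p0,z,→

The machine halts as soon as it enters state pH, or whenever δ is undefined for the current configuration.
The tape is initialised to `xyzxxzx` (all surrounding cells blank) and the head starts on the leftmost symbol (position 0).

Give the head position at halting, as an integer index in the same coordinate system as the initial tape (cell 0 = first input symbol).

0

state=p0 head=0 tape=__[x]yzxxzx   (p0,x)→(p0,_,←)
state=p0 head=-1 tape=_[_]_yzxxzx   (p0,_)→(p1,x,←)
state=p1 head=-2 tape=[_]x_yzxxzx   (p1,_)→(p0,z,→)
state=p0 head=-1 tape=z[x]_yzxxzx   (p0,x)→(p0,_,←)
state=p0 head=-2 tape=[z]__yzxxzx   (p0,z)→(p1,_,→)
state=p1 head=-1 tape=_[_]_yzxxzx   (p1,_)→(p0,z,→)
state=p0 head=0 tape=_z[_]yzxxzx   (p0,_)→(p1,x,←)
state=p1 head=-1 tape=_[z]xyzxxzx   (p1,z)→(p1,x,←)
state=p1 head=-2 tape=[_]xxyzxxzx   (p1,_)→(p0,z,→)
state=p0 head=-1 tape=z[x]xyzxxzx   (p0,x)→(p0,_,←)
state=p0 head=-2 tape=[z]_xyzxxzx   (p0,z)→(p1,_,→)
state=p1 head=-1 tape=_[_]xyzxxzx   (p1,_)→(p0,z,→)
state=p0 head=0 tape=_z[x]yzxxzx   (p0,x)→(p0,_,←)
state=p0 head=-1 tape=_[z]_yzxxzx   (p0,z)→(p1,_,→)
state=p1 head=0 tape=__[_]yzxxzx   (p1,_)→(p0,z,→)
state=p0 head=1 tape=__z[y]zxxzx   (p0,y)→(pH,_,←)
state=pH head=0 tape=__[z]_zxxzx
At halt the head is at cell 0.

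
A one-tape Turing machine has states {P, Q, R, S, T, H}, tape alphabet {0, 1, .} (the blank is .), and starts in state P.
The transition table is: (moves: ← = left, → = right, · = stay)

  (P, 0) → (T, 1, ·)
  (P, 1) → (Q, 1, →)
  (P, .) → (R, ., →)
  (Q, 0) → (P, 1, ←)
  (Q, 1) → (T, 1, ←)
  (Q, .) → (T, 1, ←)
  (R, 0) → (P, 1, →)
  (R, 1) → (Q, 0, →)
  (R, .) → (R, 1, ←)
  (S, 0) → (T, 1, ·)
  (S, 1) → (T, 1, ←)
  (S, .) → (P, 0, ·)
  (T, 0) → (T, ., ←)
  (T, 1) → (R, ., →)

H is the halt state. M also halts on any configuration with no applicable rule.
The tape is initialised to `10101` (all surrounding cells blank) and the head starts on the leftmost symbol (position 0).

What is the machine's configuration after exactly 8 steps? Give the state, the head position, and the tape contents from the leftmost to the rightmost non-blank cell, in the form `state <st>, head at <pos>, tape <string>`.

P | [1]0101   read 1 → write 1, move →, go to Q
Q | 1[0]101   read 0 → write 1, move ←, go to P
P | [1]1101   read 1 → write 1, move →, go to Q
Q | 1[1]101   read 1 → write 1, move ←, go to T
T | [1]1101   read 1 → write ., move →, go to R
R | .[1]101   read 1 → write 0, move →, go to Q
Q | .0[1]01   read 1 → write 1, move ←, go to T
T | .[0]101   read 0 → write ., move ←, go to T
T | [.].101
After 8 steps: state T, head at 0, tape 101.

state T, head at 0, tape 101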